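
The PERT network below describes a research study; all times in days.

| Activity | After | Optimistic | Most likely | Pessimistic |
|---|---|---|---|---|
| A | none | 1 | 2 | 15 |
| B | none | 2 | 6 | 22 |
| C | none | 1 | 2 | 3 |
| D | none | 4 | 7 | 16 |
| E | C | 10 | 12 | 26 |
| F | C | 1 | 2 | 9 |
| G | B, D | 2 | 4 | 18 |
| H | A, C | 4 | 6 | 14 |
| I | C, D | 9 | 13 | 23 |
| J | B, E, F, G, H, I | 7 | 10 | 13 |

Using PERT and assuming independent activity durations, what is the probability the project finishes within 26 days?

te_A = (1 + 4·2 + 15)/6 = 24/6 = 4; σ²_A = ((15−1)/6)² = 5.444
te_B = (2 + 4·6 + 22)/6 = 48/6 = 8; σ²_B = ((22−2)/6)² = 11.111
te_C = (1 + 4·2 + 3)/6 = 12/6 = 2; σ²_C = ((3−1)/6)² = 0.111
te_D = (4 + 4·7 + 16)/6 = 48/6 = 8; σ²_D = ((16−4)/6)² = 4.000
te_E = (10 + 4·12 + 26)/6 = 84/6 = 14; σ²_E = ((26−10)/6)² = 7.111
te_F = (1 + 4·2 + 9)/6 = 18/6 = 3; σ²_F = ((9−1)/6)² = 1.778
te_G = (2 + 4·4 + 18)/6 = 36/6 = 6; σ²_G = ((18−2)/6)² = 7.111
te_H = (4 + 4·6 + 14)/6 = 42/6 = 7; σ²_H = ((14−4)/6)² = 2.778
te_I = (9 + 4·13 + 23)/6 = 84/6 = 14; σ²_I = ((23−9)/6)² = 5.444
te_J = (7 + 4·10 + 13)/6 = 60/6 = 10; σ²_J = ((13−7)/6)² = 1.000

Forward pass:
ES_A = 0; EF_A = 4
ES_B = 0; EF_B = 8
ES_C = 0; EF_C = 2
ES_D = 0; EF_D = 8
ES_E = 2; EF_E = 2+14 = 16
ES_F = 2; EF_F = 2+3 = 5
ES_G = max(EF_B=8, EF_D=8) = 8; EF_G = 8+6 = 14
ES_H = max(EF_A=4, EF_C=2) = 4; EF_H = 4+7 = 11
ES_I = max(EF_C=2, EF_D=8) = 8; EF_I = 8+14 = 22
ES_J = max(EF_B=8, EF_E=16, EF_F=5, EF_G=14, EF_H=11, EF_I=22) = 22; EF_J = 22+10 = 32
Expected project duration μ = 32 days. Critical path: D → I → J.

Variance along critical path = 4.000 + 5.444 + 1.000 = 10.444; σ = √10.444 = 3.232 days.
Z = (26 − 32) / 3.232 = -1.857
P(T ≤ 26) = Φ(-1.857) ≈ 0.032

0.032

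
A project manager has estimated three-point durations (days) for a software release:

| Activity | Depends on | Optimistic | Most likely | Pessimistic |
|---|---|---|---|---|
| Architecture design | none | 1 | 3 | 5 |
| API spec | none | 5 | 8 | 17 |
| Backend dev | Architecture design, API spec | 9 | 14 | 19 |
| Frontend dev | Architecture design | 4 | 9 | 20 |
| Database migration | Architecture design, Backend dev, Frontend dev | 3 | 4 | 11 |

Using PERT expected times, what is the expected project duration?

28 days

te_Architecture design = (1 + 4·3 + 5)/6 = 18/6 = 3
te_API spec = (5 + 4·8 + 17)/6 = 54/6 = 9
te_Backend dev = (9 + 4·14 + 19)/6 = 84/6 = 14
te_Frontend dev = (4 + 4·9 + 20)/6 = 60/6 = 10
te_Database migration = (3 + 4·4 + 11)/6 = 30/6 = 5

Forward pass:
ES_Architecture design = 0; EF_Architecture design = 3
ES_API spec = 0; EF_API spec = 9
ES_Backend dev = max(EF_Architecture design=3, EF_API spec=9) = 9; EF_Backend dev = 9+14 = 23
ES_Frontend dev = 3; EF_Frontend dev = 3+10 = 13
ES_Database migration = max(EF_Architecture design=3, EF_Backend dev=23, EF_Frontend dev=13) = 23; EF_Database migration = 23+5 = 28
Expected project duration μ = 28 days. Critical path: API spec → Backend dev → Database migration.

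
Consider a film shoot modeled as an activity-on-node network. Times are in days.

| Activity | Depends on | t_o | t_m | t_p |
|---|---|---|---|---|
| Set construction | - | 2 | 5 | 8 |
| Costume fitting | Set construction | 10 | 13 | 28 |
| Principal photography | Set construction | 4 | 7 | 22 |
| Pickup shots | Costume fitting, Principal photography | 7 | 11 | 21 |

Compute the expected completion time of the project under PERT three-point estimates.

32 days

te_Set construction = (2 + 4·5 + 8)/6 = 30/6 = 5
te_Costume fitting = (10 + 4·13 + 28)/6 = 90/6 = 15
te_Principal photography = (4 + 4·7 + 22)/6 = 54/6 = 9
te_Pickup shots = (7 + 4·11 + 21)/6 = 72/6 = 12

Forward pass:
ES_Set construction = 0; EF_Set construction = 5
ES_Costume fitting = 5; EF_Costume fitting = 5+15 = 20
ES_Principal photography = 5; EF_Principal photography = 5+9 = 14
ES_Pickup shots = max(EF_Costume fitting=20, EF_Principal photography=14) = 20; EF_Pickup shots = 20+12 = 32
Expected project duration μ = 32 days. Critical path: Set construction → Costume fitting → Pickup shots.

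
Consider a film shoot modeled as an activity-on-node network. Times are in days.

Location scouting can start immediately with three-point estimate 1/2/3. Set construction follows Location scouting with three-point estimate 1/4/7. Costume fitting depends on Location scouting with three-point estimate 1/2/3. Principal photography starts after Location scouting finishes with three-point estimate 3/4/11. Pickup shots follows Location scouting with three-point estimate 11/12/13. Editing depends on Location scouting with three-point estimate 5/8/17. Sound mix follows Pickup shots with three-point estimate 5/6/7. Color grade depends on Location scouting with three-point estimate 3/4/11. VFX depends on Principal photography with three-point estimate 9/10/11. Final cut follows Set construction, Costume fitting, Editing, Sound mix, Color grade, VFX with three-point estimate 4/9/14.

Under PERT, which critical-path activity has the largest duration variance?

te_Location scouting = (1 + 4·2 + 3)/6 = 12/6 = 2; σ²_Location scouting = ((3−1)/6)² = 0.111
te_Set construction = (1 + 4·4 + 7)/6 = 24/6 = 4; σ²_Set construction = ((7−1)/6)² = 1.000
te_Costume fitting = (1 + 4·2 + 3)/6 = 12/6 = 2; σ²_Costume fitting = ((3−1)/6)² = 0.111
te_Principal photography = (3 + 4·4 + 11)/6 = 30/6 = 5; σ²_Principal photography = ((11−3)/6)² = 1.778
te_Pickup shots = (11 + 4·12 + 13)/6 = 72/6 = 12; σ²_Pickup shots = ((13−11)/6)² = 0.111
te_Editing = (5 + 4·8 + 17)/6 = 54/6 = 9; σ²_Editing = ((17−5)/6)² = 4.000
te_Sound mix = (5 + 4·6 + 7)/6 = 36/6 = 6; σ²_Sound mix = ((7−5)/6)² = 0.111
te_Color grade = (3 + 4·4 + 11)/6 = 30/6 = 5; σ²_Color grade = ((11−3)/6)² = 1.778
te_VFX = (9 + 4·10 + 11)/6 = 60/6 = 10; σ²_VFX = ((11−9)/6)² = 0.111
te_Final cut = (4 + 4·9 + 14)/6 = 54/6 = 9; σ²_Final cut = ((14−4)/6)² = 2.778

Forward pass:
ES_Location scouting = 0; EF_Location scouting = 2
ES_Set construction = 2; EF_Set construction = 2+4 = 6
ES_Costume fitting = 2; EF_Costume fitting = 2+2 = 4
ES_Principal photography = 2; EF_Principal photography = 2+5 = 7
ES_Pickup shots = 2; EF_Pickup shots = 2+12 = 14
ES_Editing = 2; EF_Editing = 2+9 = 11
ES_Sound mix = 14; EF_Sound mix = 14+6 = 20
ES_Color grade = 2; EF_Color grade = 2+5 = 7
ES_VFX = 7; EF_VFX = 7+10 = 17
ES_Final cut = max(EF_Set construction=6, EF_Costume fitting=4, EF_Editing=11, EF_Sound mix=20, EF_Color grade=7, EF_VFX=17) = 20; EF_Final cut = 20+9 = 29
Expected project duration μ = 29 days. Critical path: Location scouting → Pickup shots → Sound mix → Final cut.

Variances on critical path: σ²_Location scouting=0.111, σ²_Pickup shots=0.111, σ²_Sound mix=0.111, σ²_Final cut=2.778.
Largest is σ²_Final cut = 2.778.

Final cut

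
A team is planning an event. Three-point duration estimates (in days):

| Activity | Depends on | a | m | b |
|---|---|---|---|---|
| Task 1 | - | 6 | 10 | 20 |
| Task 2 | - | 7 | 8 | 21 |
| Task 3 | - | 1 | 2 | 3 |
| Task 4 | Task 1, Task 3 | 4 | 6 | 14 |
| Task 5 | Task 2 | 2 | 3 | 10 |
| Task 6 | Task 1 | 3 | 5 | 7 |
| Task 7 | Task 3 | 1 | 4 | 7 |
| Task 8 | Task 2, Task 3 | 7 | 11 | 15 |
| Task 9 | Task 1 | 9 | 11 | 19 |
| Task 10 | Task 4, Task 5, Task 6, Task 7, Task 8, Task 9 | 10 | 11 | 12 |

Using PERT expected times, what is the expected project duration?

34 days

te_Task 1 = (6 + 4·10 + 20)/6 = 66/6 = 11
te_Task 2 = (7 + 4·8 + 21)/6 = 60/6 = 10
te_Task 3 = (1 + 4·2 + 3)/6 = 12/6 = 2
te_Task 4 = (4 + 4·6 + 14)/6 = 42/6 = 7
te_Task 5 = (2 + 4·3 + 10)/6 = 24/6 = 4
te_Task 6 = (3 + 4·5 + 7)/6 = 30/6 = 5
te_Task 7 = (1 + 4·4 + 7)/6 = 24/6 = 4
te_Task 8 = (7 + 4·11 + 15)/6 = 66/6 = 11
te_Task 9 = (9 + 4·11 + 19)/6 = 72/6 = 12
te_Task 10 = (10 + 4·11 + 12)/6 = 66/6 = 11

Forward pass:
ES_Task 1 = 0; EF_Task 1 = 11
ES_Task 2 = 0; EF_Task 2 = 10
ES_Task 3 = 0; EF_Task 3 = 2
ES_Task 4 = max(EF_Task 1=11, EF_Task 3=2) = 11; EF_Task 4 = 11+7 = 18
ES_Task 5 = 10; EF_Task 5 = 10+4 = 14
ES_Task 6 = 11; EF_Task 6 = 11+5 = 16
ES_Task 7 = 2; EF_Task 7 = 2+4 = 6
ES_Task 8 = max(EF_Task 2=10, EF_Task 3=2) = 10; EF_Task 8 = 10+11 = 21
ES_Task 9 = 11; EF_Task 9 = 11+12 = 23
ES_Task 10 = max(EF_Task 4=18, EF_Task 5=14, EF_Task 6=16, EF_Task 7=6, EF_Task 8=21, EF_Task 9=23) = 23; EF_Task 10 = 23+11 = 34
Expected project duration μ = 34 days. Critical path: Task 1 → Task 9 → Task 10.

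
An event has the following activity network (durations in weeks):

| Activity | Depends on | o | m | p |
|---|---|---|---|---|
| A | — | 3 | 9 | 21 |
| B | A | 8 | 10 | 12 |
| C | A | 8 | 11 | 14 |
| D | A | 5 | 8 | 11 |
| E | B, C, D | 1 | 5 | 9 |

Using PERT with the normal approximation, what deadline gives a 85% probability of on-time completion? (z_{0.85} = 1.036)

29.6 weeks

te_A = (3 + 4·9 + 21)/6 = 60/6 = 10; σ²_A = ((21−3)/6)² = 9.000
te_B = (8 + 4·10 + 12)/6 = 60/6 = 10; σ²_B = ((12−8)/6)² = 0.444
te_C = (8 + 4·11 + 14)/6 = 66/6 = 11; σ²_C = ((14−8)/6)² = 1.000
te_D = (5 + 4·8 + 11)/6 = 48/6 = 8; σ²_D = ((11−5)/6)² = 1.000
te_E = (1 + 4·5 + 9)/6 = 30/6 = 5; σ²_E = ((9−1)/6)² = 1.778

Forward pass:
ES_A = 0; EF_A = 10
ES_B = 10; EF_B = 10+10 = 20
ES_C = 10; EF_C = 10+11 = 21
ES_D = 10; EF_D = 10+8 = 18
ES_E = max(EF_B=20, EF_C=21, EF_D=18) = 21; EF_E = 21+5 = 26
Expected project duration μ = 26 weeks. Critical path: A → C → E.

Variance along critical path = 9.000 + 1.000 + 1.778 = 11.778; σ = 3.432 weeks.
D = μ + z·σ = 26 + 1.036·3.432 = 29.6 weeks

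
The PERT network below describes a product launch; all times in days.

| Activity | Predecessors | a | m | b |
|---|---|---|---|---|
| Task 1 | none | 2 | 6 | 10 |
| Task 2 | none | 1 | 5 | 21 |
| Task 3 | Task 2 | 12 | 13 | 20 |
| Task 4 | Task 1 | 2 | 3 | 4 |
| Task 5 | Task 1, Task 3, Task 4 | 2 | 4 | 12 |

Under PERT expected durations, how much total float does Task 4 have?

te_Task 1 = (2 + 4·6 + 10)/6 = 36/6 = 6
te_Task 2 = (1 + 4·5 + 21)/6 = 42/6 = 7
te_Task 3 = (12 + 4·13 + 20)/6 = 84/6 = 14
te_Task 4 = (2 + 4·3 + 4)/6 = 18/6 = 3
te_Task 5 = (2 + 4·4 + 12)/6 = 30/6 = 5

Forward pass:
ES_Task 1 = 0; EF_Task 1 = 6
ES_Task 2 = 0; EF_Task 2 = 7
ES_Task 3 = 7; EF_Task 3 = 7+14 = 21
ES_Task 4 = 6; EF_Task 4 = 6+3 = 9
ES_Task 5 = max(EF_Task 1=6, EF_Task 3=21, EF_Task 4=9) = 21; EF_Task 5 = 21+5 = 26
Expected project duration μ = 26 days. Critical path: Task 2 → Task 3 → Task 5.

Backward pass:
LF_Task 5 = 26; LS_Task 5 = 26−5 = 21
LF_Task 4 = LS_Task 5 = 21; LS_Task 4 = 21−3 = 18
LF_Task 3 = LS_Task 5 = 21; LS_Task 3 = 21−14 = 7
LF_Task 2 = LS_Task 3 = 7; LS_Task 2 = 7−7 = 0
LF_Task 1 = min(LS_Task 4=18, LS_Task 5=21) = 18; LS_Task 1 = 18−6 = 12
Slack_Task 4 = LS_Task 4 − ES_Task 4 = 18 − 6 = 12

12 days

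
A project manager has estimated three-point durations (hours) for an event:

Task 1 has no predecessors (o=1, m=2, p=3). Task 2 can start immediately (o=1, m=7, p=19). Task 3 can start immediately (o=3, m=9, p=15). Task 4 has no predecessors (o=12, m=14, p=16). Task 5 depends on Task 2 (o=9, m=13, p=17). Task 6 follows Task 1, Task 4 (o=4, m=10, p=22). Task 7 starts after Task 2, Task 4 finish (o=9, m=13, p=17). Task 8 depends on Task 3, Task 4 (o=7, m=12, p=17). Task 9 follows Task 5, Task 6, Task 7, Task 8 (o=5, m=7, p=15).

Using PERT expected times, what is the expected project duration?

35 hours

te_Task 1 = (1 + 4·2 + 3)/6 = 12/6 = 2
te_Task 2 = (1 + 4·7 + 19)/6 = 48/6 = 8
te_Task 3 = (3 + 4·9 + 15)/6 = 54/6 = 9
te_Task 4 = (12 + 4·14 + 16)/6 = 84/6 = 14
te_Task 5 = (9 + 4·13 + 17)/6 = 78/6 = 13
te_Task 6 = (4 + 4·10 + 22)/6 = 66/6 = 11
te_Task 7 = (9 + 4·13 + 17)/6 = 78/6 = 13
te_Task 8 = (7 + 4·12 + 17)/6 = 72/6 = 12
te_Task 9 = (5 + 4·7 + 15)/6 = 48/6 = 8

Forward pass:
ES_Task 1 = 0; EF_Task 1 = 2
ES_Task 2 = 0; EF_Task 2 = 8
ES_Task 3 = 0; EF_Task 3 = 9
ES_Task 4 = 0; EF_Task 4 = 14
ES_Task 5 = 8; EF_Task 5 = 8+13 = 21
ES_Task 6 = max(EF_Task 1=2, EF_Task 4=14) = 14; EF_Task 6 = 14+11 = 25
ES_Task 7 = max(EF_Task 2=8, EF_Task 4=14) = 14; EF_Task 7 = 14+13 = 27
ES_Task 8 = max(EF_Task 3=9, EF_Task 4=14) = 14; EF_Task 8 = 14+12 = 26
ES_Task 9 = max(EF_Task 5=21, EF_Task 6=25, EF_Task 7=27, EF_Task 8=26) = 27; EF_Task 9 = 27+8 = 35
Expected project duration μ = 35 hours. Critical path: Task 4 → Task 7 → Task 9.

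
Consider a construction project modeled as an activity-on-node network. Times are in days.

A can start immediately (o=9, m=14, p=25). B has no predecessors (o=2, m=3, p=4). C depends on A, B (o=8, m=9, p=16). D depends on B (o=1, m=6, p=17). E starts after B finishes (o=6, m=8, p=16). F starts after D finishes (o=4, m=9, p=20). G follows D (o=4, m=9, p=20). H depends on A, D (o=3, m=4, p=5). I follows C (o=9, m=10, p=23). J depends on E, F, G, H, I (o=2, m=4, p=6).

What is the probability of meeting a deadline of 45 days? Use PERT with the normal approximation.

te_A = (9 + 4·14 + 25)/6 = 90/6 = 15; σ²_A = ((25−9)/6)² = 7.111
te_B = (2 + 4·3 + 4)/6 = 18/6 = 3; σ²_B = ((4−2)/6)² = 0.111
te_C = (8 + 4·9 + 16)/6 = 60/6 = 10; σ²_C = ((16−8)/6)² = 1.778
te_D = (1 + 4·6 + 17)/6 = 42/6 = 7; σ²_D = ((17−1)/6)² = 7.111
te_E = (6 + 4·8 + 16)/6 = 54/6 = 9; σ²_E = ((16−6)/6)² = 2.778
te_F = (4 + 4·9 + 20)/6 = 60/6 = 10; σ²_F = ((20−4)/6)² = 7.111
te_G = (4 + 4·9 + 20)/6 = 60/6 = 10; σ²_G = ((20−4)/6)² = 7.111
te_H = (3 + 4·4 + 5)/6 = 24/6 = 4; σ²_H = ((5−3)/6)² = 0.111
te_I = (9 + 4·10 + 23)/6 = 72/6 = 12; σ²_I = ((23−9)/6)² = 5.444
te_J = (2 + 4·4 + 6)/6 = 24/6 = 4; σ²_J = ((6−2)/6)² = 0.444

Forward pass:
ES_A = 0; EF_A = 15
ES_B = 0; EF_B = 3
ES_C = max(EF_A=15, EF_B=3) = 15; EF_C = 15+10 = 25
ES_D = 3; EF_D = 3+7 = 10
ES_E = 3; EF_E = 3+9 = 12
ES_F = 10; EF_F = 10+10 = 20
ES_G = 10; EF_G = 10+10 = 20
ES_H = max(EF_A=15, EF_D=10) = 15; EF_H = 15+4 = 19
ES_I = 25; EF_I = 25+12 = 37
ES_J = max(EF_E=12, EF_F=20, EF_G=20, EF_H=19, EF_I=37) = 37; EF_J = 37+4 = 41
Expected project duration μ = 41 days. Critical path: A → C → I → J.

Variance along critical path = 7.111 + 1.778 + 5.444 + 0.444 = 14.778; σ = √14.778 = 3.844 days.
Z = (45 − 41) / 3.844 = 1.041
P(T ≤ 45) = Φ(1.041) ≈ 0.851

0.851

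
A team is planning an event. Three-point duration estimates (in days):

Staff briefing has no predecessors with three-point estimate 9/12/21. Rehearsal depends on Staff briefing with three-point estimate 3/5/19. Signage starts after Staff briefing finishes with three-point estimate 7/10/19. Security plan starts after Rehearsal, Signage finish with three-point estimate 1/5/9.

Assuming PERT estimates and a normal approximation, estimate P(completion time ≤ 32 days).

te_Staff briefing = (9 + 4·12 + 21)/6 = 78/6 = 13; σ²_Staff briefing = ((21−9)/6)² = 4.000
te_Rehearsal = (3 + 4·5 + 19)/6 = 42/6 = 7; σ²_Rehearsal = ((19−3)/6)² = 7.111
te_Signage = (7 + 4·10 + 19)/6 = 66/6 = 11; σ²_Signage = ((19−7)/6)² = 4.000
te_Security plan = (1 + 4·5 + 9)/6 = 30/6 = 5; σ²_Security plan = ((9−1)/6)² = 1.778

Forward pass:
ES_Staff briefing = 0; EF_Staff briefing = 13
ES_Rehearsal = 13; EF_Rehearsal = 13+7 = 20
ES_Signage = 13; EF_Signage = 13+11 = 24
ES_Security plan = max(EF_Rehearsal=20, EF_Signage=24) = 24; EF_Security plan = 24+5 = 29
Expected project duration μ = 29 days. Critical path: Staff briefing → Signage → Security plan.

Variance along critical path = 4.000 + 4.000 + 1.778 = 9.778; σ = √9.778 = 3.127 days.
Z = (32 − 29) / 3.127 = 0.959
P(T ≤ 32) = Φ(0.959) ≈ 0.831

0.831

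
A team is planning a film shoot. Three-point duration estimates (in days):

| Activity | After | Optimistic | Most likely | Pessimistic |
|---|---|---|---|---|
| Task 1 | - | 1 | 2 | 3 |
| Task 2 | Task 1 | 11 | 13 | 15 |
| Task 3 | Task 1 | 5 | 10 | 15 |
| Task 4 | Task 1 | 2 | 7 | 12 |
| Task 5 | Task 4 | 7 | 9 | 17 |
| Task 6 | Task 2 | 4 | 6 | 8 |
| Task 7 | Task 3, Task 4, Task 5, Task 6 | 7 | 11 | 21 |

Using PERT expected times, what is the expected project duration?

33 days

te_Task 1 = (1 + 4·2 + 3)/6 = 12/6 = 2
te_Task 2 = (11 + 4·13 + 15)/6 = 78/6 = 13
te_Task 3 = (5 + 4·10 + 15)/6 = 60/6 = 10
te_Task 4 = (2 + 4·7 + 12)/6 = 42/6 = 7
te_Task 5 = (7 + 4·9 + 17)/6 = 60/6 = 10
te_Task 6 = (4 + 4·6 + 8)/6 = 36/6 = 6
te_Task 7 = (7 + 4·11 + 21)/6 = 72/6 = 12

Forward pass:
ES_Task 1 = 0; EF_Task 1 = 2
ES_Task 2 = 2; EF_Task 2 = 2+13 = 15
ES_Task 3 = 2; EF_Task 3 = 2+10 = 12
ES_Task 4 = 2; EF_Task 4 = 2+7 = 9
ES_Task 5 = 9; EF_Task 5 = 9+10 = 19
ES_Task 6 = 15; EF_Task 6 = 15+6 = 21
ES_Task 7 = max(EF_Task 3=12, EF_Task 4=9, EF_Task 5=19, EF_Task 6=21) = 21; EF_Task 7 = 21+12 = 33
Expected project duration μ = 33 days. Critical path: Task 1 → Task 2 → Task 6 → Task 7.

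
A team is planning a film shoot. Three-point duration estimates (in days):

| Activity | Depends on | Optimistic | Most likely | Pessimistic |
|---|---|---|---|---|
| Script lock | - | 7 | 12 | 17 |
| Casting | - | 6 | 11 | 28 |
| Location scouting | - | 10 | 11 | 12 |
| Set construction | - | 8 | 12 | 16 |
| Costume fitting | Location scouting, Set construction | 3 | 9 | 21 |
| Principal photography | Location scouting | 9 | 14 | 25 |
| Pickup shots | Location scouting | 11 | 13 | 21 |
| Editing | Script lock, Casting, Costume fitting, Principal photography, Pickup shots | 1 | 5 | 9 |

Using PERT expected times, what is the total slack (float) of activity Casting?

te_Script lock = (7 + 4·12 + 17)/6 = 72/6 = 12
te_Casting = (6 + 4·11 + 28)/6 = 78/6 = 13
te_Location scouting = (10 + 4·11 + 12)/6 = 66/6 = 11
te_Set construction = (8 + 4·12 + 16)/6 = 72/6 = 12
te_Costume fitting = (3 + 4·9 + 21)/6 = 60/6 = 10
te_Principal photography = (9 + 4·14 + 25)/6 = 90/6 = 15
te_Pickup shots = (11 + 4·13 + 21)/6 = 84/6 = 14
te_Editing = (1 + 4·5 + 9)/6 = 30/6 = 5

Forward pass:
ES_Script lock = 0; EF_Script lock = 12
ES_Casting = 0; EF_Casting = 13
ES_Location scouting = 0; EF_Location scouting = 11
ES_Set construction = 0; EF_Set construction = 12
ES_Costume fitting = max(EF_Location scouting=11, EF_Set construction=12) = 12; EF_Costume fitting = 12+10 = 22
ES_Principal photography = 11; EF_Principal photography = 11+15 = 26
ES_Pickup shots = 11; EF_Pickup shots = 11+14 = 25
ES_Editing = max(EF_Script lock=12, EF_Casting=13, EF_Costume fitting=22, EF_Principal photography=26, EF_Pickup shots=25) = 26; EF_Editing = 26+5 = 31
Expected project duration μ = 31 days. Critical path: Location scouting → Principal photography → Editing.

Backward pass:
LF_Editing = 31; LS_Editing = 31−5 = 26
LF_Pickup shots = LS_Editing = 26; LS_Pickup shots = 26−14 = 12
LF_Principal photography = LS_Editing = 26; LS_Principal photography = 26−15 = 11
LF_Costume fitting = LS_Editing = 26; LS_Costume fitting = 26−10 = 16
LF_Set construction = LS_Costume fitting = 16; LS_Set construction = 16−12 = 4
LF_Location scouting = min(LS_Costume fitting=16, LS_Principal photography=11, LS_Pickup shots=12) = 11; LS_Location scouting = 11−11 = 0
LF_Casting = LS_Editing = 26; LS_Casting = 26−13 = 13
LF_Script lock = LS_Editing = 26; LS_Script lock = 26−12 = 14
Slack_Casting = LS_Casting − ES_Casting = 13 − 0 = 13

13 days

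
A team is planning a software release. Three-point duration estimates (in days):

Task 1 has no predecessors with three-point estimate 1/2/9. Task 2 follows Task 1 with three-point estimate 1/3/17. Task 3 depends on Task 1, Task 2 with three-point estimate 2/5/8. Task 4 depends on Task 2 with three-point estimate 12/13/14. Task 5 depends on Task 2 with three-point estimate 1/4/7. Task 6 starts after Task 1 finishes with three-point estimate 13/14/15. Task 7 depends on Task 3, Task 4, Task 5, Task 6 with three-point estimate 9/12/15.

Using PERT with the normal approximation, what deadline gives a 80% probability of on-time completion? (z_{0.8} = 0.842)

te_Task 1 = (1 + 4·2 + 9)/6 = 18/6 = 3; σ²_Task 1 = ((9−1)/6)² = 1.778
te_Task 2 = (1 + 4·3 + 17)/6 = 30/6 = 5; σ²_Task 2 = ((17−1)/6)² = 7.111
te_Task 3 = (2 + 4·5 + 8)/6 = 30/6 = 5; σ²_Task 3 = ((8−2)/6)² = 1.000
te_Task 4 = (12 + 4·13 + 14)/6 = 78/6 = 13; σ²_Task 4 = ((14−12)/6)² = 0.111
te_Task 5 = (1 + 4·4 + 7)/6 = 24/6 = 4; σ²_Task 5 = ((7−1)/6)² = 1.000
te_Task 6 = (13 + 4·14 + 15)/6 = 84/6 = 14; σ²_Task 6 = ((15−13)/6)² = 0.111
te_Task 7 = (9 + 4·12 + 15)/6 = 72/6 = 12; σ²_Task 7 = ((15−9)/6)² = 1.000

Forward pass:
ES_Task 1 = 0; EF_Task 1 = 3
ES_Task 2 = 3; EF_Task 2 = 3+5 = 8
ES_Task 3 = max(EF_Task 1=3, EF_Task 2=8) = 8; EF_Task 3 = 8+5 = 13
ES_Task 4 = 8; EF_Task 4 = 8+13 = 21
ES_Task 5 = 8; EF_Task 5 = 8+4 = 12
ES_Task 6 = 3; EF_Task 6 = 3+14 = 17
ES_Task 7 = max(EF_Task 3=13, EF_Task 4=21, EF_Task 5=12, EF_Task 6=17) = 21; EF_Task 7 = 21+12 = 33
Expected project duration μ = 33 days. Critical path: Task 1 → Task 2 → Task 4 → Task 7.

Variance along critical path = 1.778 + 7.111 + 0.111 + 1.000 = 10.000; σ = 3.162 days.
D = μ + z·σ = 33 + 0.842·3.162 = 35.7 days

35.7 days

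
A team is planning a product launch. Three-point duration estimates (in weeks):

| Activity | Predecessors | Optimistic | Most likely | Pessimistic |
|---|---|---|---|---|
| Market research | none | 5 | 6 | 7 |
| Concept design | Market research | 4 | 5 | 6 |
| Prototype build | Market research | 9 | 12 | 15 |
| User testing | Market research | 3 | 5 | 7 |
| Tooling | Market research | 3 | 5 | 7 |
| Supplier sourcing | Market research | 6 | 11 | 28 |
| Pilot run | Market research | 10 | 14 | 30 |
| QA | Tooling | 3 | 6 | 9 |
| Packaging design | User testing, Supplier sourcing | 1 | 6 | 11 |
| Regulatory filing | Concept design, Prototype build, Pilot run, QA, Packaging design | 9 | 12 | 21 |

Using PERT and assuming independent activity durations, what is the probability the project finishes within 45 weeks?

te_Market research = (5 + 4·6 + 7)/6 = 36/6 = 6; σ²_Market research = ((7−5)/6)² = 0.111
te_Concept design = (4 + 4·5 + 6)/6 = 30/6 = 5; σ²_Concept design = ((6−4)/6)² = 0.111
te_Prototype build = (9 + 4·12 + 15)/6 = 72/6 = 12; σ²_Prototype build = ((15−9)/6)² = 1.000
te_User testing = (3 + 4·5 + 7)/6 = 30/6 = 5; σ²_User testing = ((7−3)/6)² = 0.444
te_Tooling = (3 + 4·5 + 7)/6 = 30/6 = 5; σ²_Tooling = ((7−3)/6)² = 0.444
te_Supplier sourcing = (6 + 4·11 + 28)/6 = 78/6 = 13; σ²_Supplier sourcing = ((28−6)/6)² = 13.444
te_Pilot run = (10 + 4·14 + 30)/6 = 96/6 = 16; σ²_Pilot run = ((30−10)/6)² = 11.111
te_QA = (3 + 4·6 + 9)/6 = 36/6 = 6; σ²_QA = ((9−3)/6)² = 1.000
te_Packaging design = (1 + 4·6 + 11)/6 = 36/6 = 6; σ²_Packaging design = ((11−1)/6)² = 2.778
te_Regulatory filing = (9 + 4·12 + 21)/6 = 78/6 = 13; σ²_Regulatory filing = ((21−9)/6)² = 4.000

Forward pass:
ES_Market research = 0; EF_Market research = 6
ES_Concept design = 6; EF_Concept design = 6+5 = 11
ES_Prototype build = 6; EF_Prototype build = 6+12 = 18
ES_User testing = 6; EF_User testing = 6+5 = 11
ES_Tooling = 6; EF_Tooling = 6+5 = 11
ES_Supplier sourcing = 6; EF_Supplier sourcing = 6+13 = 19
ES_Pilot run = 6; EF_Pilot run = 6+16 = 22
ES_QA = 11; EF_QA = 11+6 = 17
ES_Packaging design = max(EF_User testing=11, EF_Supplier sourcing=19) = 19; EF_Packaging design = 19+6 = 25
ES_Regulatory filing = max(EF_Concept design=11, EF_Prototype build=18, EF_Pilot run=22, EF_QA=17, EF_Packaging design=25) = 25; EF_Regulatory filing = 25+13 = 38
Expected project duration μ = 38 weeks. Critical path: Market research → Supplier sourcing → Packaging design → Regulatory filing.

Variance along critical path = 0.111 + 13.444 + 2.778 + 4.000 = 20.333; σ = √20.333 = 4.509 weeks.
Z = (45 − 38) / 4.509 = 1.552
P(T ≤ 45) = Φ(1.552) ≈ 0.940

0.940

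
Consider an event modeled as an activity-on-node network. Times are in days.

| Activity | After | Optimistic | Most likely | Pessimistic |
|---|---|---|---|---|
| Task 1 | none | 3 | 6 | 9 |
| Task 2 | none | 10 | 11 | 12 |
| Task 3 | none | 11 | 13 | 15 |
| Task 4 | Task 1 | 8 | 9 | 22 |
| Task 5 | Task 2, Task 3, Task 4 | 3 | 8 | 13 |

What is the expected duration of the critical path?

25 days

te_Task 1 = (3 + 4·6 + 9)/6 = 36/6 = 6
te_Task 2 = (10 + 4·11 + 12)/6 = 66/6 = 11
te_Task 3 = (11 + 4·13 + 15)/6 = 78/6 = 13
te_Task 4 = (8 + 4·9 + 22)/6 = 66/6 = 11
te_Task 5 = (3 + 4·8 + 13)/6 = 48/6 = 8

Forward pass:
ES_Task 1 = 0; EF_Task 1 = 6
ES_Task 2 = 0; EF_Task 2 = 11
ES_Task 3 = 0; EF_Task 3 = 13
ES_Task 4 = 6; EF_Task 4 = 6+11 = 17
ES_Task 5 = max(EF_Task 2=11, EF_Task 3=13, EF_Task 4=17) = 17; EF_Task 5 = 17+8 = 25
Expected project duration μ = 25 days. Critical path: Task 1 → Task 4 → Task 5.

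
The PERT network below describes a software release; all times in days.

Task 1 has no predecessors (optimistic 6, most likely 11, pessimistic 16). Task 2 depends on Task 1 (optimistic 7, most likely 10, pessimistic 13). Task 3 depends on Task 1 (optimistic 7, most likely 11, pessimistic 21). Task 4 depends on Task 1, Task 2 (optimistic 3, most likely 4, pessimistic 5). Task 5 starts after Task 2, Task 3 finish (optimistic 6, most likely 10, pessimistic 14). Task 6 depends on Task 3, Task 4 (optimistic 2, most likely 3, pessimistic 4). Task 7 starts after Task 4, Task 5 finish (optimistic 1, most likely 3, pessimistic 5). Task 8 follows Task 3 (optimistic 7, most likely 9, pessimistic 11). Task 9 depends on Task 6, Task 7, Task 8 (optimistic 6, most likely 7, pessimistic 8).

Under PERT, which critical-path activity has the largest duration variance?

Task 3

te_Task 1 = (6 + 4·11 + 16)/6 = 66/6 = 11; σ²_Task 1 = ((16−6)/6)² = 2.778
te_Task 2 = (7 + 4·10 + 13)/6 = 60/6 = 10; σ²_Task 2 = ((13−7)/6)² = 1.000
te_Task 3 = (7 + 4·11 + 21)/6 = 72/6 = 12; σ²_Task 3 = ((21−7)/6)² = 5.444
te_Task 4 = (3 + 4·4 + 5)/6 = 24/6 = 4; σ²_Task 4 = ((5−3)/6)² = 0.111
te_Task 5 = (6 + 4·10 + 14)/6 = 60/6 = 10; σ²_Task 5 = ((14−6)/6)² = 1.778
te_Task 6 = (2 + 4·3 + 4)/6 = 18/6 = 3; σ²_Task 6 = ((4−2)/6)² = 0.111
te_Task 7 = (1 + 4·3 + 5)/6 = 18/6 = 3; σ²_Task 7 = ((5−1)/6)² = 0.444
te_Task 8 = (7 + 4·9 + 11)/6 = 54/6 = 9; σ²_Task 8 = ((11−7)/6)² = 0.444
te_Task 9 = (6 + 4·7 + 8)/6 = 42/6 = 7; σ²_Task 9 = ((8−6)/6)² = 0.111

Forward pass:
ES_Task 1 = 0; EF_Task 1 = 11
ES_Task 2 = 11; EF_Task 2 = 11+10 = 21
ES_Task 3 = 11; EF_Task 3 = 11+12 = 23
ES_Task 4 = max(EF_Task 1=11, EF_Task 2=21) = 21; EF_Task 4 = 21+4 = 25
ES_Task 5 = max(EF_Task 2=21, EF_Task 3=23) = 23; EF_Task 5 = 23+10 = 33
ES_Task 6 = max(EF_Task 3=23, EF_Task 4=25) = 25; EF_Task 6 = 25+3 = 28
ES_Task 7 = max(EF_Task 4=25, EF_Task 5=33) = 33; EF_Task 7 = 33+3 = 36
ES_Task 8 = 23; EF_Task 8 = 23+9 = 32
ES_Task 9 = max(EF_Task 6=28, EF_Task 7=36, EF_Task 8=32) = 36; EF_Task 9 = 36+7 = 43
Expected project duration μ = 43 days. Critical path: Task 1 → Task 3 → Task 5 → Task 7 → Task 9.

Variances on critical path: σ²_Task 1=2.778, σ²_Task 3=5.444, σ²_Task 5=1.778, σ²_Task 7=0.444, σ²_Task 9=0.111.
Largest is σ²_Task 3 = 5.444.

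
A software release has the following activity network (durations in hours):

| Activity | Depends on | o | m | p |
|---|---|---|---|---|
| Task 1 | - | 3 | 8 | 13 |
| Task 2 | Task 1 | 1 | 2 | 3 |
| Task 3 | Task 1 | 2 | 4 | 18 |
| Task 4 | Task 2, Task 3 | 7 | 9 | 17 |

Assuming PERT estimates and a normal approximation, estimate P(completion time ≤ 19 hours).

0.080

te_Task 1 = (3 + 4·8 + 13)/6 = 48/6 = 8; σ²_Task 1 = ((13−3)/6)² = 2.778
te_Task 2 = (1 + 4·2 + 3)/6 = 12/6 = 2; σ²_Task 2 = ((3−1)/6)² = 0.111
te_Task 3 = (2 + 4·4 + 18)/6 = 36/6 = 6; σ²_Task 3 = ((18−2)/6)² = 7.111
te_Task 4 = (7 + 4·9 + 17)/6 = 60/6 = 10; σ²_Task 4 = ((17−7)/6)² = 2.778

Forward pass:
ES_Task 1 = 0; EF_Task 1 = 8
ES_Task 2 = 8; EF_Task 2 = 8+2 = 10
ES_Task 3 = 8; EF_Task 3 = 8+6 = 14
ES_Task 4 = max(EF_Task 2=10, EF_Task 3=14) = 14; EF_Task 4 = 14+10 = 24
Expected project duration μ = 24 hours. Critical path: Task 1 → Task 3 → Task 4.

Variance along critical path = 2.778 + 7.111 + 2.778 = 12.667; σ = √12.667 = 3.559 hours.
Z = (19 − 24) / 3.559 = -1.405
P(T ≤ 19) = Φ(-1.405) ≈ 0.080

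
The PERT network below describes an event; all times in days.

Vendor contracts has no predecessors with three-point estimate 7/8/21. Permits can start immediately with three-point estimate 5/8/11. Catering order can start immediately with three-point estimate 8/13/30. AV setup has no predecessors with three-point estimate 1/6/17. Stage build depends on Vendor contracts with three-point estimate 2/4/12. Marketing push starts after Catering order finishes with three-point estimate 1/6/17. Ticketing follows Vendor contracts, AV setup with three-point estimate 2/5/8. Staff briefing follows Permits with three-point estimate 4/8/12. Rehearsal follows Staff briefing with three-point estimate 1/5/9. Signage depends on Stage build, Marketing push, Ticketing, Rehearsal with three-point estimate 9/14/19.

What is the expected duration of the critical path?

36 days

te_Vendor contracts = (7 + 4·8 + 21)/6 = 60/6 = 10
te_Permits = (5 + 4·8 + 11)/6 = 48/6 = 8
te_Catering order = (8 + 4·13 + 30)/6 = 90/6 = 15
te_AV setup = (1 + 4·6 + 17)/6 = 42/6 = 7
te_Stage build = (2 + 4·4 + 12)/6 = 30/6 = 5
te_Marketing push = (1 + 4·6 + 17)/6 = 42/6 = 7
te_Ticketing = (2 + 4·5 + 8)/6 = 30/6 = 5
te_Staff briefing = (4 + 4·8 + 12)/6 = 48/6 = 8
te_Rehearsal = (1 + 4·5 + 9)/6 = 30/6 = 5
te_Signage = (9 + 4·14 + 19)/6 = 84/6 = 14

Forward pass:
ES_Vendor contracts = 0; EF_Vendor contracts = 10
ES_Permits = 0; EF_Permits = 8
ES_Catering order = 0; EF_Catering order = 15
ES_AV setup = 0; EF_AV setup = 7
ES_Stage build = 10; EF_Stage build = 10+5 = 15
ES_Marketing push = 15; EF_Marketing push = 15+7 = 22
ES_Ticketing = max(EF_Vendor contracts=10, EF_AV setup=7) = 10; EF_Ticketing = 10+5 = 15
ES_Staff briefing = 8; EF_Staff briefing = 8+8 = 16
ES_Rehearsal = 16; EF_Rehearsal = 16+5 = 21
ES_Signage = max(EF_Stage build=15, EF_Marketing push=22, EF_Ticketing=15, EF_Rehearsal=21) = 22; EF_Signage = 22+14 = 36
Expected project duration μ = 36 days. Critical path: Catering order → Marketing push → Signage.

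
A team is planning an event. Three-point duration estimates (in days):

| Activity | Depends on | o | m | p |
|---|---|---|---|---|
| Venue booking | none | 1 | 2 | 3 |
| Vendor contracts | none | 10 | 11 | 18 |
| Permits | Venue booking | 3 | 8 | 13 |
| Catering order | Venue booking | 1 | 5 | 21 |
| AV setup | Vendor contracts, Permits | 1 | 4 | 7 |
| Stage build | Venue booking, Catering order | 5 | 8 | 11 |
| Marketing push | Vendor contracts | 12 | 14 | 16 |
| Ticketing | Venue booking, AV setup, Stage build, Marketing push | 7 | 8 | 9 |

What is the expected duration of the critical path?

34 days

te_Venue booking = (1 + 4·2 + 3)/6 = 12/6 = 2
te_Vendor contracts = (10 + 4·11 + 18)/6 = 72/6 = 12
te_Permits = (3 + 4·8 + 13)/6 = 48/6 = 8
te_Catering order = (1 + 4·5 + 21)/6 = 42/6 = 7
te_AV setup = (1 + 4·4 + 7)/6 = 24/6 = 4
te_Stage build = (5 + 4·8 + 11)/6 = 48/6 = 8
te_Marketing push = (12 + 4·14 + 16)/6 = 84/6 = 14
te_Ticketing = (7 + 4·8 + 9)/6 = 48/6 = 8

Forward pass:
ES_Venue booking = 0; EF_Venue booking = 2
ES_Vendor contracts = 0; EF_Vendor contracts = 12
ES_Permits = 2; EF_Permits = 2+8 = 10
ES_Catering order = 2; EF_Catering order = 2+7 = 9
ES_AV setup = max(EF_Vendor contracts=12, EF_Permits=10) = 12; EF_AV setup = 12+4 = 16
ES_Stage build = max(EF_Venue booking=2, EF_Catering order=9) = 9; EF_Stage build = 9+8 = 17
ES_Marketing push = 12; EF_Marketing push = 12+14 = 26
ES_Ticketing = max(EF_Venue booking=2, EF_AV setup=16, EF_Stage build=17, EF_Marketing push=26) = 26; EF_Ticketing = 26+8 = 34
Expected project duration μ = 34 days. Critical path: Vendor contracts → Marketing push → Ticketing.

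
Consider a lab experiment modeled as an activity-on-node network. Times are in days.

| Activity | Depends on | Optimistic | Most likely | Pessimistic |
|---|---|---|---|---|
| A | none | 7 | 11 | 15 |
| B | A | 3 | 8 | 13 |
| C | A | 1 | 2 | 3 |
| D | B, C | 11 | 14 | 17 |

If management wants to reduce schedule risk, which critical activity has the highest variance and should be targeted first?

B

te_A = (7 + 4·11 + 15)/6 = 66/6 = 11; σ²_A = ((15−7)/6)² = 1.778
te_B = (3 + 4·8 + 13)/6 = 48/6 = 8; σ²_B = ((13−3)/6)² = 2.778
te_C = (1 + 4·2 + 3)/6 = 12/6 = 2; σ²_C = ((3−1)/6)² = 0.111
te_D = (11 + 4·14 + 17)/6 = 84/6 = 14; σ²_D = ((17−11)/6)² = 1.000

Forward pass:
ES_A = 0; EF_A = 11
ES_B = 11; EF_B = 11+8 = 19
ES_C = 11; EF_C = 11+2 = 13
ES_D = max(EF_B=19, EF_C=13) = 19; EF_D = 19+14 = 33
Expected project duration μ = 33 days. Critical path: A → B → D.

Variances on critical path: σ²_A=1.778, σ²_B=2.778, σ²_D=1.000.
Largest is σ²_B = 2.778.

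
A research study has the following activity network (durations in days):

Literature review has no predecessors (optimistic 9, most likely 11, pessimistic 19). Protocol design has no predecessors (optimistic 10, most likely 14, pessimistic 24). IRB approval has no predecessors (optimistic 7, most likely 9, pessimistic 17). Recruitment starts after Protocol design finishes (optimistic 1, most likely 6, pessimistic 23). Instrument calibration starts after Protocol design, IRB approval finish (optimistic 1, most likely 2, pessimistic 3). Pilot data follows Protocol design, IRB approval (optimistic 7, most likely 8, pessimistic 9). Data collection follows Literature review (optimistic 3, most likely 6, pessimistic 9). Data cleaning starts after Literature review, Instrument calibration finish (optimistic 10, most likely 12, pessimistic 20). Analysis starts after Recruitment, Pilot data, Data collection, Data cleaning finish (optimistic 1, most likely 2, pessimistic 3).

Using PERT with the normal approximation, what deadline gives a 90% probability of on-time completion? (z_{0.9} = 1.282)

te_Literature review = (9 + 4·11 + 19)/6 = 72/6 = 12; σ²_Literature review = ((19−9)/6)² = 2.778
te_Protocol design = (10 + 4·14 + 24)/6 = 90/6 = 15; σ²_Protocol design = ((24−10)/6)² = 5.444
te_IRB approval = (7 + 4·9 + 17)/6 = 60/6 = 10; σ²_IRB approval = ((17−7)/6)² = 2.778
te_Recruitment = (1 + 4·6 + 23)/6 = 48/6 = 8; σ²_Recruitment = ((23−1)/6)² = 13.444
te_Instrument calibration = (1 + 4·2 + 3)/6 = 12/6 = 2; σ²_Instrument calibration = ((3−1)/6)² = 0.111
te_Pilot data = (7 + 4·8 + 9)/6 = 48/6 = 8; σ²_Pilot data = ((9−7)/6)² = 0.111
te_Data collection = (3 + 4·6 + 9)/6 = 36/6 = 6; σ²_Data collection = ((9−3)/6)² = 1.000
te_Data cleaning = (10 + 4·12 + 20)/6 = 78/6 = 13; σ²_Data cleaning = ((20−10)/6)² = 2.778
te_Analysis = (1 + 4·2 + 3)/6 = 12/6 = 2; σ²_Analysis = ((3−1)/6)² = 0.111

Forward pass:
ES_Literature review = 0; EF_Literature review = 12
ES_Protocol design = 0; EF_Protocol design = 15
ES_IRB approval = 0; EF_IRB approval = 10
ES_Recruitment = 15; EF_Recruitment = 15+8 = 23
ES_Instrument calibration = max(EF_Protocol design=15, EF_IRB approval=10) = 15; EF_Instrument calibration = 15+2 = 17
ES_Pilot data = max(EF_Protocol design=15, EF_IRB approval=10) = 15; EF_Pilot data = 15+8 = 23
ES_Data collection = 12; EF_Data collection = 12+6 = 18
ES_Data cleaning = max(EF_Literature review=12, EF_Instrument calibration=17) = 17; EF_Data cleaning = 17+13 = 30
ES_Analysis = max(EF_Recruitment=23, EF_Pilot data=23, EF_Data collection=18, EF_Data cleaning=30) = 30; EF_Analysis = 30+2 = 32
Expected project duration μ = 32 days. Critical path: Protocol design → Instrument calibration → Data cleaning → Analysis.

Variance along critical path = 5.444 + 0.111 + 2.778 + 0.111 = 8.444; σ = 2.906 days.
D = μ + z·σ = 32 + 1.282·2.906 = 35.7 days

35.7 days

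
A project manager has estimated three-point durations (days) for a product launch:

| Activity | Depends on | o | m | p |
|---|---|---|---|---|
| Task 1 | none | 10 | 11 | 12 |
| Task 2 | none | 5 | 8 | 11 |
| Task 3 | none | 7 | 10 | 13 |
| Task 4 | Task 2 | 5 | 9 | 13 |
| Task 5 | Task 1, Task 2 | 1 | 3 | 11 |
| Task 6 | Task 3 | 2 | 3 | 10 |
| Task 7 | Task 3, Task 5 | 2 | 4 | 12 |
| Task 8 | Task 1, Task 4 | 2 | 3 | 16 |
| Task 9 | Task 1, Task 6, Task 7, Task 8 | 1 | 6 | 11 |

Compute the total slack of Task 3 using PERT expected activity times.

7 days

te_Task 1 = (10 + 4·11 + 12)/6 = 66/6 = 11
te_Task 2 = (5 + 4·8 + 11)/6 = 48/6 = 8
te_Task 3 = (7 + 4·10 + 13)/6 = 60/6 = 10
te_Task 4 = (5 + 4·9 + 13)/6 = 54/6 = 9
te_Task 5 = (1 + 4·3 + 11)/6 = 24/6 = 4
te_Task 6 = (2 + 4·3 + 10)/6 = 24/6 = 4
te_Task 7 = (2 + 4·4 + 12)/6 = 30/6 = 5
te_Task 8 = (2 + 4·3 + 16)/6 = 30/6 = 5
te_Task 9 = (1 + 4·6 + 11)/6 = 36/6 = 6

Forward pass:
ES_Task 1 = 0; EF_Task 1 = 11
ES_Task 2 = 0; EF_Task 2 = 8
ES_Task 3 = 0; EF_Task 3 = 10
ES_Task 4 = 8; EF_Task 4 = 8+9 = 17
ES_Task 5 = max(EF_Task 1=11, EF_Task 2=8) = 11; EF_Task 5 = 11+4 = 15
ES_Task 6 = 10; EF_Task 6 = 10+4 = 14
ES_Task 7 = max(EF_Task 3=10, EF_Task 5=15) = 15; EF_Task 7 = 15+5 = 20
ES_Task 8 = max(EF_Task 1=11, EF_Task 4=17) = 17; EF_Task 8 = 17+5 = 22
ES_Task 9 = max(EF_Task 1=11, EF_Task 6=14, EF_Task 7=20, EF_Task 8=22) = 22; EF_Task 9 = 22+6 = 28
Expected project duration μ = 28 days. Critical path: Task 2 → Task 4 → Task 8 → Task 9.

Backward pass:
LF_Task 9 = 28; LS_Task 9 = 28−6 = 22
LF_Task 8 = LS_Task 9 = 22; LS_Task 8 = 22−5 = 17
LF_Task 7 = LS_Task 9 = 22; LS_Task 7 = 22−5 = 17
LF_Task 6 = LS_Task 9 = 22; LS_Task 6 = 22−4 = 18
LF_Task 5 = LS_Task 7 = 17; LS_Task 5 = 17−4 = 13
LF_Task 4 = LS_Task 8 = 17; LS_Task 4 = 17−9 = 8
LF_Task 3 = min(LS_Task 6=18, LS_Task 7=17) = 17; LS_Task 3 = 17−10 = 7
LF_Task 2 = min(LS_Task 4=8, LS_Task 5=13) = 8; LS_Task 2 = 8−8 = 0
LF_Task 1 = min(LS_Task 5=13, LS_Task 8=17, LS_Task 9=22) = 13; LS_Task 1 = 13−11 = 2
Slack_Task 3 = LS_Task 3 − ES_Task 3 = 7 − 0 = 7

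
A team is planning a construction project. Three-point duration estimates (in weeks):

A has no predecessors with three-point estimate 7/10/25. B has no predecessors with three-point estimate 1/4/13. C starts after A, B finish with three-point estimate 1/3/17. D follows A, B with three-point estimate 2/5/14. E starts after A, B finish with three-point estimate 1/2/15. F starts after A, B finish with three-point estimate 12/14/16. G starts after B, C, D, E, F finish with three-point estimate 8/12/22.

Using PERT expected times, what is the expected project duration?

39 weeks

te_A = (7 + 4·10 + 25)/6 = 72/6 = 12
te_B = (1 + 4·4 + 13)/6 = 30/6 = 5
te_C = (1 + 4·3 + 17)/6 = 30/6 = 5
te_D = (2 + 4·5 + 14)/6 = 36/6 = 6
te_E = (1 + 4·2 + 15)/6 = 24/6 = 4
te_F = (12 + 4·14 + 16)/6 = 84/6 = 14
te_G = (8 + 4·12 + 22)/6 = 78/6 = 13

Forward pass:
ES_A = 0; EF_A = 12
ES_B = 0; EF_B = 5
ES_C = max(EF_A=12, EF_B=5) = 12; EF_C = 12+5 = 17
ES_D = max(EF_A=12, EF_B=5) = 12; EF_D = 12+6 = 18
ES_E = max(EF_A=12, EF_B=5) = 12; EF_E = 12+4 = 16
ES_F = max(EF_A=12, EF_B=5) = 12; EF_F = 12+14 = 26
ES_G = max(EF_B=5, EF_C=17, EF_D=18, EF_E=16, EF_F=26) = 26; EF_G = 26+13 = 39
Expected project duration μ = 39 weeks. Critical path: A → F → G.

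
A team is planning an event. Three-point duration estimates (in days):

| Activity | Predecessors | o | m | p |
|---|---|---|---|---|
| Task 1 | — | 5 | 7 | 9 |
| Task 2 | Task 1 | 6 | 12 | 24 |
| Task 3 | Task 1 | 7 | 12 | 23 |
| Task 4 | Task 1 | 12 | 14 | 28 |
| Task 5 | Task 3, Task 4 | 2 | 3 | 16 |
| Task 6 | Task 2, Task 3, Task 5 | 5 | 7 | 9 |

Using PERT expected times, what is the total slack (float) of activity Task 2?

te_Task 1 = (5 + 4·7 + 9)/6 = 42/6 = 7
te_Task 2 = (6 + 4·12 + 24)/6 = 78/6 = 13
te_Task 3 = (7 + 4·12 + 23)/6 = 78/6 = 13
te_Task 4 = (12 + 4·14 + 28)/6 = 96/6 = 16
te_Task 5 = (2 + 4·3 + 16)/6 = 30/6 = 5
te_Task 6 = (5 + 4·7 + 9)/6 = 42/6 = 7

Forward pass:
ES_Task 1 = 0; EF_Task 1 = 7
ES_Task 2 = 7; EF_Task 2 = 7+13 = 20
ES_Task 3 = 7; EF_Task 3 = 7+13 = 20
ES_Task 4 = 7; EF_Task 4 = 7+16 = 23
ES_Task 5 = max(EF_Task 3=20, EF_Task 4=23) = 23; EF_Task 5 = 23+5 = 28
ES_Task 6 = max(EF_Task 2=20, EF_Task 3=20, EF_Task 5=28) = 28; EF_Task 6 = 28+7 = 35
Expected project duration μ = 35 days. Critical path: Task 1 → Task 4 → Task 5 → Task 6.

Backward pass:
LF_Task 6 = 35; LS_Task 6 = 35−7 = 28
LF_Task 5 = LS_Task 6 = 28; LS_Task 5 = 28−5 = 23
LF_Task 4 = LS_Task 5 = 23; LS_Task 4 = 23−16 = 7
LF_Task 3 = min(LS_Task 5=23, LS_Task 6=28) = 23; LS_Task 3 = 23−13 = 10
LF_Task 2 = LS_Task 6 = 28; LS_Task 2 = 28−13 = 15
LF_Task 1 = min(LS_Task 2=15, LS_Task 3=10, LS_Task 4=7) = 7; LS_Task 1 = 7−7 = 0
Slack_Task 2 = LS_Task 2 − ES_Task 2 = 15 − 7 = 8

8 days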